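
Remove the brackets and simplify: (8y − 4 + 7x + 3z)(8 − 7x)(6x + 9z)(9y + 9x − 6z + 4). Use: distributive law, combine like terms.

3456xy^2 + 6648x^2y + 8964xyz − 192xy + 5184y^2z − 1512yz^2 − 288yz − 3024x^2y^2 − 5670x^3y − 7623x^2yz − 4536xy^2z + 1323xyz^2 + 288x^2 + 2160xz − 768x + 2592z^2 − 1152z + 3360x^3 + 2808x^2z − 4212xz^2 − 2646x^4 − 3339x^3z + 1701x^2z^2 − 1296z^3 + 1134xz^3

(8y − 4 + 7x + 3z)(8 − 7x)(6x + 9z)(9y + 9x − 6z + 4)
= (64y − 56xy − 32 + 28x + 56x − 49x^2 + 24z − 21xz)(6x + 9z)(9y + 9x − 6z + 4)    [distributive law]
= (64y − 56xy − 32 + 84x − 49x^2 + 24z − 21xz)(6x + 9z)(9y + 9x − 6z + 4)    [combine like terms]
= (384xy + 576yz − 336x^2y − 504xyz − 192x − 288z + 504x^2 + 756xz − 294x^3 − 441x^2z + 144xz + 216z^2 − 126x^2z − 189xz^2)(9y + 9x − 6z + 4)    [distributive law]
= (384xy + 576yz − 336x^2y − 504xyz − 192x − 288z + 504x^2 + 900xz − 294x^3 − 567x^2z + 216z^2 − 189xz^2)(9y + 9x − 6z + 4)    [combine like terms]
= 3456xy^2 + 3456x^2y − 2304xyz + 1536xy + 5184y^2z + 5184xyz − 3456yz^2 + 2304yz − 3024x^2y^2 − 3024x^3y + 2016x^2yz − 1344x^2y − 4536xy^2z − 4536x^2yz + 3024xyz^2 − 2016xyz − 1728xy − 1728x^2 + 1152xz − 768x − 2592yz − 2592xz + 1728z^2 − 1152z + 4536x^2y + 4536x^3 − 3024x^2z + 2016x^2 + 8100xyz + 8100x^2z − 5400xz^2 + 3600xz − 2646x^3y − 2646x^4 + 1764x^3z − 1176x^3 − 5103x^2yz − 5103x^3z + 3402x^2z^2 − 2268x^2z + 1944yz^2 + 1944xz^2 − 1296z^3 + 864z^2 − 1701xyz^2 − 1701x^2z^2 + 1134xz^3 − 756xz^2    [distributive law]
= 3456xy^2 + 6648x^2y + 8964xyz − 192xy + 5184y^2z − 1512yz^2 − 288yz − 3024x^2y^2 − 5670x^3y − 7623x^2yz − 4536xy^2z + 1323xyz^2 + 288x^2 + 2160xz − 768x + 2592z^2 − 1152z + 3360x^3 + 2808x^2z − 4212xz^2 − 2646x^4 − 3339x^3z + 1701x^2z^2 − 1296z^3 + 1134xz^3    [combine like terms]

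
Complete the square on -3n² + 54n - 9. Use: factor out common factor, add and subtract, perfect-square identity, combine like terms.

-3n² + 54n - 9
= -3(n² - 18n) - 9    [factor out -3 from the n-terms]
= -3(n² - 18n + 81 - 81) - 9    [add and subtract 81 inside the bracket]
= -3(n - 9)² + 243 - 9    [perfect-square identity]
= -3(n - 9)² + 234    [combine constants]

-3(n - 9)² + 234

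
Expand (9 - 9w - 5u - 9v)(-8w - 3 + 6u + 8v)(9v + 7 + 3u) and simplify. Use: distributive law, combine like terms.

-405vw - 315w - 233uw + 450v - 189 + 402u + 260uv - 3u² + 387v² + 648vw² + 504w² + 216uw² - 126uvw - 42u²w - 552u²v - 90u³ - 1062uv² - 648v³

(9 - 9w - 5u - 9v)(-8w - 3 + 6u + 8v)(9v + 7 + 3u)
= (-72w - 27 + 54u + 72v + 72w² + 27w - 54uw - 72vw + 40uw + 15u - 30u² - 40uv + 72vw + 27v - 54uv - 72v²)(9v + 7 + 3u)    [distributive law]
= (-45w - 27 + 69u + 99v + 72w² - 14uw - 30u² - 94uv - 72v²)(9v + 7 + 3u)    [combine like terms]
= -405vw - 315w - 135uw - 243v - 189 - 81u + 621uv + 483u + 207u² + 891v² + 693v + 297uv + 648vw² + 504w² + 216uw² - 126uvw - 98uw - 42u²w - 270u²v - 210u² - 90u³ - 846uv² - 658uv - 282u²v - 648v³ - 504v² - 216uv²    [distributive law]
= -405vw - 315w - 233uw + 450v - 189 + 402u + 260uv - 3u² + 387v² + 648vw² + 504w² + 216uw² - 126uvw - 42u²w - 552u²v - 90u³ - 1062uv² - 648v³    [combine like terms]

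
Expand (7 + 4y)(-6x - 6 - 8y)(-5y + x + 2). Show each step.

(7 + 4y)(-6x - 6 - 8y)(-5y + x + 2)
= (-42x - 42 - 56y - 24xy - 24y - 32y^2)(-5y + x + 2)    [distributive law]
= (-42x - 42 - 80y - 24xy - 32y^2)(-5y + x + 2)    [combine like terms]
= 210xy - 42x^2 - 84x + 210y - 42x - 84 + 400y^2 - 80xy - 160y + 120xy^2 - 24x^2y - 48xy + 160y^3 - 32xy^2 - 64y^2    [distributive law]
= 82xy - 42x^2 - 126x + 50y - 84 + 336y^2 + 88xy^2 - 24x^2y + 160y^3    [combine like terms]

82xy - 42x^2 - 126x + 50y - 84 + 336y^2 + 88xy^2 - 24x^2y + 160y^3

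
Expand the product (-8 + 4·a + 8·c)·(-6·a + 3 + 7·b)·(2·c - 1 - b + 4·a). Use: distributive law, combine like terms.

(-8 + 4·a + 8·c)·(-6·a + 3 + 7·b)·(2·c - 1 - b + 4·a)
= (48·a - 24 - 56·b - 24·a^2 + 12·a + 28·a·b - 48·a·c + 24·c + 56·b·c)·(2·c - 1 - b + 4·a)    [distributive law]
= (60·a - 24 - 56·b - 24·a^2 + 28·a·b - 48·a·c + 24·c + 56·b·c)·(2·c - 1 - b + 4·a)    [combine like terms]
= 120·a·c - 60·a - 60·a·b + 240·a^2 - 48·c + 24 + 24·b - 96·a - 112·b·c + 56·b + 56·b^2 - 224·a·b - 48·a^2·c + 24·a^2 + 24·a^2·b - 96·a^3 + 56·a·b·c - 28·a·b - 28·a·b^2 + 112·a^2·b - 96·a·c^2 + 48·a·c + 48·a·b·c - 192·a^2·c + 48·c^2 - 24·c - 24·b·c + 96·a·c + 112·b·c^2 - 56·b·c - 56·b^2·c + 224·a·b·c    [distributive law]
= 264·a·c - 156·a - 312·a·b + 264·a^2 - 72·c + 24 + 80·b - 192·b·c + 56·b^2 - 240·a^2·c + 136·a^2·b - 96·a^3 + 328·a·b·c - 28·a·b^2 - 96·a·c^2 + 48·c^2 + 112·b·c^2 - 56·b^2·c    [combine like terms]

264·a·c - 156·a - 312·a·b + 264·a^2 - 72·c + 24 + 80·b - 192·b·c + 56·b^2 - 240·a^2·c + 136·a^2·b - 96·a^3 + 328·a·b·c - 28·a·b^2 - 96·a·c^2 + 48·c^2 + 112·b·c^2 - 56·b^2·c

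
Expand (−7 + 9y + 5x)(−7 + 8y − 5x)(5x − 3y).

(−7 + 9y + 5x)(−7 + 8y − 5x)(5x − 3y)
= (49 − 56y + 35x − 63y + 72y^2 − 45xy − 35x + 40xy − 25x^2)(5x − 3y)    [distributive law]
= (49 − 119y + 72y^2 − 5xy − 25x^2)(5x − 3y)    [combine like terms]
= 245x − 147y − 595xy + 357y^2 + 360xy^2 − 216y^3 − 25x^2y + 15xy^2 − 125x^3 + 75x^2y    [distributive law]
= 245x − 147y − 595xy + 357y^2 + 375xy^2 − 216y^3 + 50x^2y − 125x^3    [combine like terms]

245x − 147y − 595xy + 357y^2 + 375xy^2 − 216y^3 + 50x^2y − 125x^3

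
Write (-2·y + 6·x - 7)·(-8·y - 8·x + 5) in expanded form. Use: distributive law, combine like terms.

16·y² - 32·x·y + 46·y - 48·x² + 86·x - 35

(-2·y + 6·x - 7)·(-8·y - 8·x + 5)
= 16·y² + 16·x·y - 10·y - 48·x·y - 48·x² + 30·x + 56·y + 56·x - 35    [distributive law]
= 16·y² - 32·x·y + 46·y - 48·x² + 86·x - 35    [combine like terms]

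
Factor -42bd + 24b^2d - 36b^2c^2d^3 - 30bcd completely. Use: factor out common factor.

-42bd + 24b^2d - 36b^2c^2d^3 - 30bcd
= 6(-7bd + 4b^2d - 6b^2c^2d^3 - 5bcd)    [factor out 6]
= 6bd(-7 + 4b - 6bc^2d^2 - 5c)    [factor out bd]

6bd(-7 + 4b - 6bc^2d^2 - 5c)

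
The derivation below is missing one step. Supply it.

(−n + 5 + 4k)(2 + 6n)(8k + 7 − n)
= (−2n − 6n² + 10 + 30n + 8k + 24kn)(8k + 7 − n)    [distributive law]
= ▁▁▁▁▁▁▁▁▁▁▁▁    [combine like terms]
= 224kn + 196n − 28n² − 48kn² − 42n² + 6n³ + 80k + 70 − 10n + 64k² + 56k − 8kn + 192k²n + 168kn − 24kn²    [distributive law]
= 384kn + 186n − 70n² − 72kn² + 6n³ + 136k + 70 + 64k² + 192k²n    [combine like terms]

After combine like terms, the bracketed line is:

(28n − 6n² + 10 + 8k + 24kn)(8k + 7 − n)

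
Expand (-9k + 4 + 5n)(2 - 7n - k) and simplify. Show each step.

-22k + 58kn + 9k² + 8 - 18n - 35n²

(-9k + 4 + 5n)(2 - 7n - k)
= -18k + 63kn + 9k² + 8 - 28n - 4k + 10n - 35n² - 5kn    [distributive law]
= -22k + 58kn + 9k² + 8 - 18n - 35n²    [combine like terms]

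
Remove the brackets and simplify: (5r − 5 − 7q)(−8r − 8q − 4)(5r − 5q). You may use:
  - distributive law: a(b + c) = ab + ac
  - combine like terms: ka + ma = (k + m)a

(5r − 5 − 7q)(−8r − 8q − 4)(5r − 5q)
= (−40r^2 − 40qr − 20r + 40r + 40q + 20 + 56qr + 56q^2 + 28q)(5r − 5q)    [distributive law]
= (−40r^2 + 16qr + 20r + 68q + 20 + 56q^2)(5r − 5q)    [combine like terms]
= −200r^3 + 200qr^2 + 80qr^2 − 80q^2r + 100r^2 − 100qr + 340qr − 340q^2 + 100r − 100q + 280q^2r − 280q^3    [distributive law]
= −200r^3 + 280qr^2 + 200q^2r + 100r^2 + 240qr − 340q^2 + 100r − 100q − 280q^3    [combine like terms]

−200r^3 + 280qr^2 + 200q^2r + 100r^2 + 240qr − 340q^2 + 100r − 100q − 280q^3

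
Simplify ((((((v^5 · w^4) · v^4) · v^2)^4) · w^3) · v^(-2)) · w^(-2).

v^42·w^17

((((((v^5 · w^4) · v^4) · v^2)^4) · w^3) · v^(-2)) · w^(-2)
= ((((((v^5 · w^4) · v^4)^4) · ((v^2)^4)) · w^3) · v^(-2)) · w^(-2)    [power of a product]
= ((((((v^5 · w^4)^4) · ((v^4)^4)) · ((v^2)^4)) · w^3) · v^(-2)) · w^(-2)    [power of a product]
= (((((((v^5)^4) · ((w^4)^4)) · ((v^4)^4)) · ((v^2)^4)) · w^3) · v^(-2)) · w^(-2)    [power of a product]
= (((((v^20 · ((w^4)^4)) · ((v^4)^4)) · ((v^2)^4)) · w^3) · v^(-2)) · w^(-2)    [power of a power]
= (((((v^20 · w^16) · ((v^4)^4)) · ((v^2)^4)) · w^3) · v^(-2)) · w^(-2)    [power of a power]
= (((((v^20 · w^16) · v^16) · ((v^2)^4)) · w^3) · v^(-2)) · w^(-2)    [power of a power]
= (((((v^20 · w^16) · v^16) · v^8) · w^3) · v^(-2)) · w^(-2)    [power of a power]
= v^42·w^17    [product of powers]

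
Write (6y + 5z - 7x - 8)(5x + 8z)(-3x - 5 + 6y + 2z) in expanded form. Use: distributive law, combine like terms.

(6y + 5z - 7x - 8)(5x + 8z)(-3x - 5 + 6y + 2z)
= (30xy + 48yz + 25xz + 40z² - 35x² - 56xz - 40x - 64z)(-3x - 5 + 6y + 2z)    [distributive law]
= (30xy + 48yz - 31xz + 40z² - 35x² - 40x - 64z)(-3x - 5 + 6y + 2z)    [combine like terms]
= -90x²y - 150xy + 180xy² + 60xyz - 144xyz - 240yz + 288y²z + 96yz² + 93x²z + 155xz - 186xyz - 62xz² - 120xz² - 200z² + 240yz² + 80z³ + 105x³ + 175x² - 210x²y - 70x²z + 120x² + 200x - 240xy - 80xz + 192xz + 320z - 384yz - 128z²    [distributive law]
= -300x²y - 390xy + 180xy² - 270xyz - 624yz + 288y²z + 336yz² + 23x²z + 267xz - 182xz² - 328z² + 80z³ + 105x³ + 295x² + 200x + 320z    [combine like terms]

-300x²y - 390xy + 180xy² - 270xyz - 624yz + 288y²z + 336yz² + 23x²z + 267xz - 182xz² - 328z² + 80z³ + 105x³ + 295x² + 200x + 320z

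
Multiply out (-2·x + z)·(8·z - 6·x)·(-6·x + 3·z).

168·x²·z - 114·x·z² - 72·x³ + 24·z³

(-2·x + z)·(8·z - 6·x)·(-6·x + 3·z)
= (-16·x·z + 12·x² + 8·z² - 6·x·z)·(-6·x + 3·z)    [distributive law]
= (-22·x·z + 12·x² + 8·z²)·(-6·x + 3·z)    [combine like terms]
= 132·x²·z - 66·x·z² - 72·x³ + 36·x²·z - 48·x·z² + 24·z³    [distributive law]
= 168·x²·z - 114·x·z² - 72·x³ + 24·z³    [combine like terms]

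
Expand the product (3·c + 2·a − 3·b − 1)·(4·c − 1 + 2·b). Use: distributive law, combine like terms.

(3·c + 2·a − 3·b − 1)·(4·c − 1 + 2·b)
= 12·c² − 3·c + 6·b·c + 8·a·c − 2·a + 4·a·b − 12·b·c + 3·b − 6·b² − 4·c + 1 − 2·b    [distributive law]
= 12·c² − 7·c − 6·b·c + 8·a·c − 2·a + 4·a·b + b − 6·b² + 1    [combine like terms]

12·c² − 7·c − 6·b·c + 8·a·c − 2·a + 4·a·b + b − 6·b² + 1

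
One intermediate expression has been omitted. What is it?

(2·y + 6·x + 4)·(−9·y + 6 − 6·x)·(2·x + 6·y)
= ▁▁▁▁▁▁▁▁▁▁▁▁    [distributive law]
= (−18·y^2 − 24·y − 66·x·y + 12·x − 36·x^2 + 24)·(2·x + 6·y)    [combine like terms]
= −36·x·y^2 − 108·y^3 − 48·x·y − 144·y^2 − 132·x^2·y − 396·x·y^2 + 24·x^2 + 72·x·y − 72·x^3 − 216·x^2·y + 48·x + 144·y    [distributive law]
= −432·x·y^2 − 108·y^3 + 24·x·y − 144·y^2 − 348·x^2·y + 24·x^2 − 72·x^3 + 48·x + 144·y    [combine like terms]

After distributive law, the bracketed line is:

(−18·y^2 + 12·y − 12·x·y − 54·x·y + 36·x − 36·x^2 − 36·y + 24 − 24·x)·(2·x + 6·y)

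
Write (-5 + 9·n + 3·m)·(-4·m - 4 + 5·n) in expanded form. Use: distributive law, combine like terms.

(-5 + 9·n + 3·m)·(-4·m - 4 + 5·n)
= 20·m + 20 - 25·n - 36·m·n - 36·n + 45·n^2 - 12·m^2 - 12·m + 15·m·n    [distributive law]
= 8·m + 20 - 61·n - 21·m·n + 45·n^2 - 12·m^2    [combine like terms]

8·m + 20 - 61·n - 21·m·n + 45·n^2 - 12·m^2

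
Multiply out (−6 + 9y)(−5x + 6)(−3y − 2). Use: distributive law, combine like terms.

(−6 + 9y)(−5x + 6)(−3y − 2)
= (30x − 36 − 45xy + 54y)(−3y − 2)    [distributive law]
= −90xy − 60x + 108y + 72 + 135xy² + 90xy − 162y² − 108y    [distributive law]
= −60x + 72 + 135xy² − 162y²    [combine like terms]

−60x + 72 + 135xy² − 162y²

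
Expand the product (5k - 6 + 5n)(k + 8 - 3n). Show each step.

5k^2 + 34k - 10kn - 48 + 58n - 15n^2

(5k - 6 + 5n)(k + 8 - 3n)
= 5k^2 + 40k - 15kn - 6k - 48 + 18n + 5kn + 40n - 15n^2    [distributive law]
= 5k^2 + 34k - 10kn - 48 + 58n - 15n^2    [combine like terms]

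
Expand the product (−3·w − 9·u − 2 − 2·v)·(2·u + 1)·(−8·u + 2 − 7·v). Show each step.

(−3·w − 9·u − 2 − 2·v)·(2·u + 1)·(−8·u + 2 − 7·v)
= (−6·u·w − 3·w − 18·u² − 9·u − 4·u − 2 − 4·u·v − 2·v)·(−8·u + 2 − 7·v)    [distributive law]
= (−6·u·w − 3·w − 18·u² − 13·u − 2 − 4·u·v − 2·v)·(−8·u + 2 − 7·v)    [combine like terms]
= 48·u²·w − 12·u·w + 42·u·v·w + 24·u·w − 6·w + 21·v·w + 144·u³ − 36·u² + 126·u²·v + 104·u² − 26·u + 91·u·v + 16·u − 4 + 14·v + 32·u²·v − 8·u·v + 28·u·v² + 16·u·v − 4·v + 14·v²    [distributive law]
= 48·u²·w + 12·u·w + 42·u·v·w − 6·w + 21·v·w + 144·u³ + 68·u² + 158·u²·v − 10·u + 99·u·v − 4 + 10·v + 28·u·v² + 14·v²    [combine like terms]

48·u²·w + 12·u·w + 42·u·v·w − 6·w + 21·v·w + 144·u³ + 68·u² + 158·u²·v − 10·u + 99·u·v − 4 + 10·v + 28·u·v² + 14·v²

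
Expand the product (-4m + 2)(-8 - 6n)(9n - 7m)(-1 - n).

(-4m + 2)(-8 - 6n)(9n - 7m)(-1 - n)
= (32m + 24mn - 16 - 12n)(9n - 7m)(-1 - n)    [distributive law]
= (288mn - 224m^2 + 216mn^2 - 168m^2n - 144n + 112m - 108n^2 + 84mn)(-1 - n)    [distributive law]
= (372mn - 224m^2 + 216mn^2 - 168m^2n - 144n + 112m - 108n^2)(-1 - n)    [combine like terms]
= -372mn - 372mn^2 + 224m^2 + 224m^2n - 216mn^2 - 216mn^3 + 168m^2n + 168m^2n^2 + 144n + 144n^2 - 112m - 112mn + 108n^2 + 108n^3    [distributive law]
= -484mn - 588mn^2 + 224m^2 + 392m^2n - 216mn^3 + 168m^2n^2 + 144n + 252n^2 - 112m + 108n^3    [combine like terms]

-484mn - 588mn^2 + 224m^2 + 392m^2n - 216mn^3 + 168m^2n^2 + 144n + 252n^2 - 112m + 108n^3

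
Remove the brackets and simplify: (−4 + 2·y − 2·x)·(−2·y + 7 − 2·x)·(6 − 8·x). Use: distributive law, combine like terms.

132·y − 176·x·y − 168 + 188·x + 72·x² − 24·y² + 32·x·y² − 32·x³

(−4 + 2·y − 2·x)·(−2·y + 7 − 2·x)·(6 − 8·x)
= (8·y − 28 + 8·x − 4·y² + 14·y − 4·x·y + 4·x·y − 14·x + 4·x²)·(6 − 8·x)    [distributive law]
= (22·y − 28 − 6·x − 4·y² + 4·x²)·(6 − 8·x)    [combine like terms]
= 132·y − 176·x·y − 168 + 224·x − 36·x + 48·x² − 24·y² + 32·x·y² + 24·x² − 32·x³    [distributive law]
= 132·y − 176·x·y − 168 + 188·x + 72·x² − 24·y² + 32·x·y² − 32·x³    [combine like terms]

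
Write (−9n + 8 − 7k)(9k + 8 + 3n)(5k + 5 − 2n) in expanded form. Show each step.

−384k^2n − 782kn + 69kn^2 − 368n − 39n^2 + 54n^3 − 235k^2 + 400k + 320 − 315k^3

(−9n + 8 − 7k)(9k + 8 + 3n)(5k + 5 − 2n)
= (−81kn − 72n − 27n^2 + 72k + 64 + 24n − 63k^2 − 56k − 21kn)(5k + 5 − 2n)    [distributive law]
= (−102kn − 48n − 27n^2 + 16k + 64 − 63k^2)(5k + 5 − 2n)    [combine like terms]
= −510k^2n − 510kn + 204kn^2 − 240kn − 240n + 96n^2 − 135kn^2 − 135n^2 + 54n^3 + 80k^2 + 80k − 32kn + 320k + 320 − 128n − 315k^3 − 315k^2 + 126k^2n    [distributive law]
= −384k^2n − 782kn + 69kn^2 − 368n − 39n^2 + 54n^3 − 235k^2 + 400k + 320 − 315k^3    [combine like terms]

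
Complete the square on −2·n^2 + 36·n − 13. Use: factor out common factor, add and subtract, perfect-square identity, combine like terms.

−2·n^2 + 36·n − 13
= −2(n^2 − 18·n) − 13    [factor out -2 from the n-terms]
= −2(n^2 − 18·n + 81 − 81) − 13    [add and subtract 81 inside the bracket]
= −2(n − 9)^2 + 162 − 13    [perfect-square identity]
= −2(n − 9)^2 + 149    [combine constants]

−2(n − 9)^2 + 149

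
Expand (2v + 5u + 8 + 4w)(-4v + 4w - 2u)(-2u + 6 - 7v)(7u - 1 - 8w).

1288u^2v^2 + 1048uv^2 - 1080uv^2w - 176v^2 - 1464v^2w + 392uv^3 - 56v^3 - 448v^3w - 1420u^2vw - 2092uvw - 240uvw^2 + 1808vw + 2288vw^2 - 448v^2w^2 + 826u^3v + 106u^2v - 1376uv - 328u^3w + 304u^2w - 32u^2w^2 + 2104uw + 640uw^2 + 140u^4 - 216u^3 - 644u^2 + 192v - 192w - 1632w^2 + 96u + 256uw^3 - 768w^3 + 896vw^3

(2v + 5u + 8 + 4w)(-4v + 4w - 2u)(-2u + 6 - 7v)(7u - 1 - 8w)
= (-8v^2 + 8vw - 4uv - 20uv + 20uw - 10u^2 - 32v + 32w - 16u - 16vw + 16w^2 - 8uw)(-2u + 6 - 7v)(7u - 1 - 8w)    [distributive law]
= (-8v^2 - 8vw - 24uv + 12uw - 10u^2 - 32v + 32w - 16u + 16w^2)(-2u + 6 - 7v)(7u - 1 - 8w)    [combine like terms]
= (16uv^2 - 48v^2 + 56v^3 + 16uvw - 48vw + 56v^2w + 48u^2v - 144uv + 168uv^2 - 24u^2w + 72uw - 84uvw + 20u^3 - 60u^2 + 70u^2v + 64uv - 192v + 224v^2 - 64uw + 192w - 224vw + 32u^2 - 96u + 112uv - 32uw^2 + 96w^2 - 112vw^2)(7u - 1 - 8w)    [distributive law]
= (184uv^2 + 176v^2 + 56v^3 - 68uvw - 272vw + 56v^2w + 118u^2v + 32uv - 24u^2w + 8uw + 20u^3 - 28u^2 - 192v + 192w - 96u - 32uw^2 + 96w^2 - 112vw^2)(7u - 1 - 8w)    [combine like terms]
= 1288u^2v^2 - 184uv^2 - 1472uv^2w + 1232uv^2 - 176v^2 - 1408v^2w + 392uv^3 - 56v^3 - 448v^3w - 476u^2vw + 68uvw + 544uvw^2 - 1904uvw + 272vw + 2176vw^2 + 392uv^2w - 56v^2w - 448v^2w^2 + 826u^3v - 118u^2v - 944u^2vw + 224u^2v - 32uv - 256uvw - 168u^3w + 24u^2w + 192u^2w^2 + 56u^2w - 8uw - 64uw^2 + 140u^4 - 20u^3 - 160u^3w - 196u^3 + 28u^2 + 224u^2w - 1344uv + 192v + 1536vw + 1344uw - 192w - 1536w^2 - 672u^2 + 96u + 768uw - 224u^2w^2 + 32uw^2 + 256uw^3 + 672uw^2 - 96w^2 - 768w^3 - 784uvw^2 + 112vw^2 + 896vw^3    [distributive law]
= 1288u^2v^2 + 1048uv^2 - 1080uv^2w - 176v^2 - 1464v^2w + 392uv^3 - 56v^3 - 448v^3w - 1420u^2vw - 2092uvw - 240uvw^2 + 1808vw + 2288vw^2 - 448v^2w^2 + 826u^3v + 106u^2v - 1376uv - 328u^3w + 304u^2w - 32u^2w^2 + 2104uw + 640uw^2 + 140u^4 - 216u^3 - 644u^2 + 192v - 192w - 1632w^2 + 96u + 256uw^3 - 768w^3 + 896vw^3    [combine like terms]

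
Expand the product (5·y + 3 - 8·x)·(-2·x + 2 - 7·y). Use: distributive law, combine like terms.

(5·y + 3 - 8·x)·(-2·x + 2 - 7·y)
= -10·x·y + 10·y - 35·y^2 - 6·x + 6 - 21·y + 16·x^2 - 16·x + 56·x·y    [distributive law]
= 46·x·y - 11·y - 35·y^2 - 22·x + 6 + 16·x^2    [combine like terms]

46·x·y - 11·y - 35·y^2 - 22·x + 6 + 16·x^2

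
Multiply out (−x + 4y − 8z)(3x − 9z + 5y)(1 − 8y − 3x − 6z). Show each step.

−3x^2 + 3x^2y + 9x^3 + 63x^2z − 15xz + 306xyz − 126xz^2 + 7xy − 116xy^2 − 76yz + 488y^2z − 120yz^2 + 20y^2 − 160y^3 + 72z^2 − 432z^3

(−x + 4y − 8z)(3x − 9z + 5y)(1 − 8y − 3x − 6z)
= (−3x^2 + 9xz − 5xy + 12xy − 36yz + 20y^2 − 24xz + 72z^2 − 40yz)(1 − 8y − 3x − 6z)    [distributive law]
= (−3x^2 − 15xz + 7xy − 76yz + 20y^2 + 72z^2)(1 − 8y − 3x − 6z)    [combine like terms]
= −3x^2 + 24x^2y + 9x^3 + 18x^2z − 15xz + 120xyz + 45x^2z + 90xz^2 + 7xy − 56xy^2 − 21x^2y − 42xyz − 76yz + 608y^2z + 228xyz + 456yz^2 + 20y^2 − 160y^3 − 60xy^2 − 120y^2z + 72z^2 − 576yz^2 − 216xz^2 − 432z^3    [distributive law]
= −3x^2 + 3x^2y + 9x^3 + 63x^2z − 15xz + 306xyz − 126xz^2 + 7xy − 116xy^2 − 76yz + 488y^2z − 120yz^2 + 20y^2 − 160y^3 + 72z^2 − 432z^3    [combine like terms]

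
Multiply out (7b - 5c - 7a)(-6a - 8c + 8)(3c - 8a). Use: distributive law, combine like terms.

(7b - 5c - 7a)(-6a - 8c + 8)(3c - 8a)
= (-42ab - 56bc + 56b + 30ac + 40c^2 - 40c + 42a^2 + 56ac - 56a)(3c - 8a)    [distributive law]
= (-42ab - 56bc + 56b + 86ac + 40c^2 - 40c + 42a^2 - 56a)(3c - 8a)    [combine like terms]
= -126abc + 336a^2b - 168bc^2 + 448abc + 168bc - 448ab + 258ac^2 - 688a^2c + 120c^3 - 320ac^2 - 120c^2 + 320ac + 126a^2c - 336a^3 - 168ac + 448a^2    [distributive law]
= 322abc + 336a^2b - 168bc^2 + 168bc - 448ab - 62ac^2 - 562a^2c + 120c^3 - 120c^2 + 152ac - 336a^3 + 448a^2    [combine like terms]

322abc + 336a^2b - 168bc^2 + 168bc - 448ab - 62ac^2 - 562a^2c + 120c^3 - 120c^2 + 152ac - 336a^3 + 448a^2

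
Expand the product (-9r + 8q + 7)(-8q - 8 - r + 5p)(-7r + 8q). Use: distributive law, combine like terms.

-376qr^2 + 960q^2r - 455r^2 + 1360qr - 63r^3 + 315pr^2 - 640pqr - 512q^3 - 960q^2 + 320pq^2 + 392r - 448q - 245pr + 280pq

(-9r + 8q + 7)(-8q - 8 - r + 5p)(-7r + 8q)
= (72qr + 72r + 9r^2 - 45pr - 64q^2 - 64q - 8qr + 40pq - 56q - 56 - 7r + 35p)(-7r + 8q)    [distributive law]
= (64qr + 65r + 9r^2 - 45pr - 64q^2 - 120q + 40pq - 56 + 35p)(-7r + 8q)    [combine like terms]
= -448qr^2 + 512q^2r - 455r^2 + 520qr - 63r^3 + 72qr^2 + 315pr^2 - 360pqr + 448q^2r - 512q^3 + 840qr - 960q^2 - 280pqr + 320pq^2 + 392r - 448q - 245pr + 280pq    [distributive law]
= -376qr^2 + 960q^2r - 455r^2 + 1360qr - 63r^3 + 315pr^2 - 640pqr - 512q^3 - 960q^2 + 320pq^2 + 392r - 448q - 245pr + 280pq    [combine like terms]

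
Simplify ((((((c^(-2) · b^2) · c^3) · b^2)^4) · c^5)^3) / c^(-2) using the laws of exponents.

((((((c^(-2) · b^2) · c^3) · b^2)^4) · c^5)^3) / c^(-2)
= ((((((c^(-2) · b^2) · c^3) · b^2)^4)^3) · ((c^5)^3)) / c^(-2)    [power of a product]
= (((((c^(-2) · b^2) · c^3) · b^2)^12) · ((c^5)^3)) / c^(-2)    [power of a power]
= (((((c^(-2) · b^2) · c^3)^12) · ((b^2)^12)) · ((c^5)^3)) / c^(-2)    [power of a product]
= (((((c^(-2) · b^2)^12) · ((c^3)^12)) · ((b^2)^12)) · ((c^5)^3)) / c^(-2)    [power of a product]
= ((((((c^(-2))^12) · ((b^2)^12)) · ((c^3)^12)) · ((b^2)^12)) · ((c^5)^3)) / c^(-2)    [power of a product]
= ((((c^(-24) · ((b^2)^12)) · ((c^3)^12)) · ((b^2)^12)) · ((c^5)^3)) / c^(-2)    [power of a power]
= ((((c^(-24) · b^24) · ((c^3)^12)) · ((b^2)^12)) · ((c^5)^3)) / c^(-2)    [power of a power]
= ((((c^(-24) · b^24) · c^36) · ((b^2)^12)) · ((c^5)^3)) / c^(-2)    [power of a power]
= ((((c^(-24) · b^24) · c^36) · b^24) · ((c^5)^3)) / c^(-2)    [power of a power]
= ((((c^(-24) · b^24) · c^36) · b^24) · c^15) / c^(-2)    [power of a power]
= b^48c^29    [quotient of powers; product of powers]

b^48c^29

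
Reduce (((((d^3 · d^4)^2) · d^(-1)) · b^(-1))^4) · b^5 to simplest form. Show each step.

(((((d^3 · d^4)^2) · d^(-1)) · b^(-1))^4) · b^5
= (((((d^3 · d^4)^2) · d^(-1))^4) · ((b^(-1))^4)) · b^5    [power of a product]
= (((((d^3 · d^4)^2)^4) · ((d^(-1))^4)) · ((b^(-1))^4)) · b^5    [power of a product]
= ((((d^3 · d^4)^8) · ((d^(-1))^4)) · ((b^(-1))^4)) · b^5    [power of a power]
= (((((d^3)^8) · ((d^4)^8)) · ((d^(-1))^4)) · ((b^(-1))^4)) · b^5    [power of a product]
= (((d^24 · ((d^4)^8)) · ((d^(-1))^4)) · ((b^(-1))^4)) · b^5    [power of a power]
= (((d^24 · d^32) · ((d^(-1))^4)) · ((b^(-1))^4)) · b^5    [power of a power]
= ((d^56 · ((d^(-1))^4)) · ((b^(-1))^4)) · b^5    [product of powers]
= ((d^56 · d^(-4)) · ((b^(-1))^4)) · b^5    [power of a power]
= (d^52 · ((b^(-1))^4)) · b^5    [product of powers]
= (d^52 · b^(-4)) · b^5    [power of a power]
= bd^52    [product of powers]

bd^52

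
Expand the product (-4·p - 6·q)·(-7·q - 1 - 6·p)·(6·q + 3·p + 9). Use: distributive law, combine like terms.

(-4·p - 6·q)·(-7·q - 1 - 6·p)·(6·q + 3·p + 9)
= (28·p·q + 4·p + 24·p^2 + 42·q^2 + 6·q + 36·p·q)·(6·q + 3·p + 9)    [distributive law]
= (64·p·q + 4·p + 24·p^2 + 42·q^2 + 6·q)·(6·q + 3·p + 9)    [combine like terms]
= 384·p·q^2 + 192·p^2·q + 576·p·q + 24·p·q + 12·p^2 + 36·p + 144·p^2·q + 72·p^3 + 216·p^2 + 252·q^3 + 126·p·q^2 + 378·q^2 + 36·q^2 + 18·p·q + 54·q    [distributive law]
= 510·p·q^2 + 336·p^2·q + 618·p·q + 228·p^2 + 36·p + 72·p^3 + 252·q^3 + 414·q^2 + 54·q    [combine like terms]

510·p·q^2 + 336·p^2·q + 618·p·q + 228·p^2 + 36·p + 72·p^3 + 252·q^3 + 414·q^2 + 54·q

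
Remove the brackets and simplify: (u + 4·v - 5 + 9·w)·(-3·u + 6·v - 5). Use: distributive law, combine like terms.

-3·u^2 - 6·u·v + 10·u + 24·v^2 - 50·v + 25 - 27·u·w + 54·v·w - 45·w

(u + 4·v - 5 + 9·w)·(-3·u + 6·v - 5)
= -3·u^2 + 6·u·v - 5·u - 12·u·v + 24·v^2 - 20·v + 15·u - 30·v + 25 - 27·u·w + 54·v·w - 45·w    [distributive law]
= -3·u^2 - 6·u·v + 10·u + 24·v^2 - 50·v + 25 - 27·u·w + 54·v·w - 45·w    [combine like terms]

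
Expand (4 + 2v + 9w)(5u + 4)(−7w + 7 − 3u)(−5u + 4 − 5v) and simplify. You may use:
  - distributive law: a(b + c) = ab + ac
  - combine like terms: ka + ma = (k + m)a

(4 + 2v + 9w)(5u + 4)(−7w + 7 − 3u)(−5u + 4 − 5v)
= (20u + 16 + 10uv + 8v + 45uw + 36w)(−7w + 7 − 3u)(−5u + 4 − 5v)    [distributive law]
= (−140uw + 140u − 60u² − 112w + 112 − 48u − 70uvw + 70uv − 30u²v − 56vw + 56v − 24uv − 315uw² + 315uw − 135u²w − 252w² + 252w − 108uw)(−5u + 4 − 5v)    [distributive law]
= (67uw + 92u − 60u² + 140w + 112 − 70uvw + 46uv − 30u²v − 56vw + 56v − 315uw² − 135u²w − 252w²)(−5u + 4 − 5v)    [combine like terms]
= −335u²w + 268uw − 335uvw − 460u² + 368u − 460uv + 300u³ − 240u² + 300u²v − 700uw + 560w − 700vw − 560u + 448 − 560v + 350u²vw − 280uvw + 350uv²w − 230u²v + 184uv − 230uv² + 150u³v − 120u²v + 150u²v² + 280uvw − 224vw + 280v²w − 280uv + 224v − 280v² + 1575u²w² − 1260uw² + 1575uvw² + 675u³w − 540u²w + 675u²vw + 1260uw² − 1008w² + 1260vw²    [distributive law]
= −875u²w − 432uw − 335uvw − 700u² − 192u − 556uv + 300u³ − 50u²v + 560w − 924vw + 448 − 336v + 1025u²vw + 350uv²w − 230uv² + 150u³v + 150u²v² + 280v²w − 280v² + 1575u²w² + 1575uvw² + 675u³w − 1008w² + 1260vw²    [combine like terms]

−875u²w − 432uw − 335uvw − 700u² − 192u − 556uv + 300u³ − 50u²v + 560w − 924vw + 448 − 336v + 1025u²vw + 350uv²w − 230uv² + 150u³v + 150u²v² + 280v²w − 280v² + 1575u²w² + 1575uvw² + 675u³w − 1008w² + 1260vw²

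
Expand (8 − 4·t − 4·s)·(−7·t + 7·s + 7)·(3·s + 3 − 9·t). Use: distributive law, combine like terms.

(8 − 4·t − 4·s)·(−7·t + 7·s + 7)·(3·s + 3 − 9·t)
= (−56·t + 56·s + 56 + 28·t^2 − 28·s·t − 28·t + 28·s·t − 28·s^2 − 28·s)·(3·s + 3 − 9·t)    [distributive law]
= (−84·t + 28·s + 56 + 28·t^2 − 28·s^2)·(3·s + 3 − 9·t)    [combine like terms]
= −252·s·t − 252·t + 756·t^2 + 84·s^2 + 84·s − 252·s·t + 168·s + 168 − 504·t + 84·s·t^2 + 84·t^2 − 252·t^3 − 84·s^3 − 84·s^2 + 252·s^2·t    [distributive law]
= −504·s·t − 756·t + 840·t^2 + 252·s + 168 + 84·s·t^2 − 252·t^3 − 84·s^3 + 252·s^2·t    [combine like terms]

−504·s·t − 756·t + 840·t^2 + 252·s + 168 + 84·s·t^2 − 252·t^3 − 84·s^3 + 252·s^2·t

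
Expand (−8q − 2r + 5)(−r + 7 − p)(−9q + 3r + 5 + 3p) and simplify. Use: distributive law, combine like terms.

−72q^2r + 6qr^2 + 43qr + 30pqr + 504q^2 − 595q − 83pq − 72pq^2 + 24p^2q + 6r^3 − 47r^2 + 12pr^2 + 10r − 62pr + 6p^2r + 175 + 80p − 15p^2

(−8q − 2r + 5)(−r + 7 − p)(−9q + 3r + 5 + 3p)
= (8qr − 56q + 8pq + 2r^2 − 14r + 2pr − 5r + 35 − 5p)(−9q + 3r + 5 + 3p)    [distributive law]
= (8qr − 56q + 8pq + 2r^2 − 19r + 2pr + 35 − 5p)(−9q + 3r + 5 + 3p)    [combine like terms]
= −72q^2r + 24qr^2 + 40qr + 24pqr + 504q^2 − 168qr − 280q − 168pq − 72pq^2 + 24pqr + 40pq + 24p^2q − 18qr^2 + 6r^3 + 10r^2 + 6pr^2 + 171qr − 57r^2 − 95r − 57pr − 18pqr + 6pr^2 + 10pr + 6p^2r − 315q + 105r + 175 + 105p + 45pq − 15pr − 25p − 15p^2    [distributive law]
= −72q^2r + 6qr^2 + 43qr + 30pqr + 504q^2 − 595q − 83pq − 72pq^2 + 24p^2q + 6r^3 − 47r^2 + 12pr^2 + 10r − 62pr + 6p^2r + 175 + 80p − 15p^2    [combine like terms]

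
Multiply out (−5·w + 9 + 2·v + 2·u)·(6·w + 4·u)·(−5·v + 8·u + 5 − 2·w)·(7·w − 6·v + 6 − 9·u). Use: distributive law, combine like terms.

522·v·w^3 − 1176·v^2·w^2 + 834·v·w^2 + 1050·u·v·w^2 − 2108·u·w^3 + 3218·u·w^2 + 1456·u^2·w^2 − 1446·w^3 + 342·w^2 + 420·w^4 − 460·u·v^2·w − 290·u·v·w − 432·u^2·v·w − 1064·u^2·w + 1168·u^3·w + 750·u·w + 900·v^2·w − 2880·v·w + 1620·w + 600·u·v^2 − 1920·u·v − 564·u^2·v + 348·u^2 − 2568·u^3 + 1080·u + 360·v^3·w + 240·u·v^3 + 216·u^2·v^2 − 600·u^3·v − 576·u^4

(−5·w + 9 + 2·v + 2·u)·(6·w + 4·u)·(−5·v + 8·u + 5 − 2·w)·(7·w − 6·v + 6 − 9·u)
= (−30·w^2 − 20·u·w + 54·w + 36·u + 12·v·w + 8·u·v + 12·u·w + 8·u^2)·(−5·v + 8·u + 5 − 2·w)·(7·w − 6·v + 6 − 9·u)    [distributive law]
= (−30·w^2 − 8·u·w + 54·w + 36·u + 12·v·w + 8·u·v + 8·u^2)·(−5·v + 8·u + 5 − 2·w)·(7·w − 6·v + 6 − 9·u)    [combine like terms]
= (150·v·w^2 − 240·u·w^2 − 150·w^2 + 60·w^3 + 40·u·v·w − 64·u^2·w − 40·u·w + 16·u·w^2 − 270·v·w + 432·u·w + 270·w − 108·w^2 − 180·u·v + 288·u^2 + 180·u − 72·u·w − 60·v^2·w + 96·u·v·w + 60·v·w − 24·v·w^2 − 40·u·v^2 + 64·u^2·v + 40·u·v − 16·u·v·w − 40·u^2·v + 64·u^3 + 40·u^2 − 16·u^2·w)·(7·w − 6·v + 6 − 9·u)    [distributive law]
= (126·v·w^2 − 224·u·w^2 − 258·w^2 + 60·w^3 + 120·u·v·w − 80·u^2·w + 320·u·w − 210·v·w + 270·w − 140·u·v + 328·u^2 + 180·u − 60·v^2·w − 40·u·v^2 + 24·u^2·v + 64·u^3)·(7·w − 6·v + 6 − 9·u)    [combine like terms]
= 882·v·w^3 − 756·v^2·w^2 + 756·v·w^2 − 1134·u·v·w^2 − 1568·u·w^3 + 1344·u·v·w^2 − 1344·u·w^2 + 2016·u^2·w^2 − 1806·w^3 + 1548·v·w^2 − 1548·w^2 + 2322·u·w^2 + 420·w^4 − 360·v·w^3 + 360·w^3 − 540·u·w^3 + 840·u·v·w^2 − 720·u·v^2·w + 720·u·v·w − 1080·u^2·v·w − 560·u^2·w^2 + 480·u^2·v·w − 480·u^2·w + 720·u^3·w + 2240·u·w^2 − 1920·u·v·w + 1920·u·w − 2880·u^2·w − 1470·v·w^2 + 1260·v^2·w − 1260·v·w + 1890·u·v·w + 1890·w^2 − 1620·v·w + 1620·w − 2430·u·w − 980·u·v·w + 840·u·v^2 − 840·u·v + 1260·u^2·v + 2296·u^2·w − 1968·u^2·v + 1968·u^2 − 2952·u^3 + 1260·u·w − 1080·u·v + 1080·u − 1620·u^2 − 420·v^2·w^2 + 360·v^3·w − 360·v^2·w + 540·u·v^2·w − 280·u·v^2·w + 240·u·v^3 − 240·u·v^2 + 360·u^2·v^2 + 168·u^2·v·w − 144·u^2·v^2 + 144·u^2·v − 216·u^3·v + 448·u^3·w − 384·u^3·v + 384·u^3 − 576·u^4    [distributive law]
= 522·v·w^3 − 1176·v^2·w^2 + 834·v·w^2 + 1050·u·v·w^2 − 2108·u·w^3 + 3218·u·w^2 + 1456·u^2·w^2 − 1446·w^3 + 342·w^2 + 420·w^4 − 460·u·v^2·w − 290·u·v·w − 432·u^2·v·w − 1064·u^2·w + 1168·u^3·w + 750·u·w + 900·v^2·w − 2880·v·w + 1620·w + 600·u·v^2 − 1920·u·v − 564·u^2·v + 348·u^2 − 2568·u^3 + 1080·u + 360·v^3·w + 240·u·v^3 + 216·u^2·v^2 − 600·u^3·v − 576·u^4    [combine like terms]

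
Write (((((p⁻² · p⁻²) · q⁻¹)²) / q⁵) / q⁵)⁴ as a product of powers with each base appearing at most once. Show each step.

(((((p⁻² · p⁻²) · q⁻¹)²) / q⁵) / q⁵)⁴
= (((((p⁻² · p⁻²) · q⁻¹)²) / q⁵)⁴) / ((q⁵)⁴)    [power of a quotient]
= (((((p⁻² · p⁻²) · q⁻¹)²)⁴) / ((q⁵)⁴)) / ((q⁵)⁴)    [power of a quotient]
= ((((p⁻² · p⁻²) · q⁻¹)⁸) / ((q⁵)⁴)) / ((q⁵)⁴)    [power of a power]
= ((((p⁻² · p⁻²)⁸) · ((q⁻¹)⁸)) / ((q⁵)⁴)) / ((q⁵)⁴)    [power of a product]
= (((((p⁻²)⁸) · ((p⁻²)⁸)) · ((q⁻¹)⁸)) / ((q⁵)⁴)) / ((q⁵)⁴)    [power of a product]
= (((p⁻¹⁶ · ((p⁻²)⁸)) · ((q⁻¹)⁸)) / ((q⁵)⁴)) / ((q⁵)⁴)    [power of a power]
= (((p⁻¹⁶ · p⁻¹⁶) · ((q⁻¹)⁸)) / ((q⁵)⁴)) / ((q⁵)⁴)    [power of a power]
= ((p⁻³² · ((q⁻¹)⁸)) / ((q⁵)⁴)) / ((q⁵)⁴)    [product of powers]
= ((p⁻³² · q⁻⁸) / ((q⁵)⁴)) / ((q⁵)⁴)    [power of a power]
= ((p⁻³² · q⁻⁸) / q²⁰) / ((q⁵)⁴)    [power of a power]
= ((p⁻³² · q⁻⁸) / q²⁰) / q²⁰    [power of a power]
= p⁻³²q⁻⁴⁸    [quotient of powers; product of powers]

p⁻³²q⁻⁴⁸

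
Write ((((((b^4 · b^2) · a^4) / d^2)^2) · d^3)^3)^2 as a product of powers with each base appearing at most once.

a^48b^72d^(-6)

((((((b^4 · b^2) · a^4) / d^2)^2) · d^3)^3)^2
= (((((b^4 · b^2) · a^4) / d^2)^2) · d^3)^6    [power of a power]
= (((((b^4 · b^2) · a^4) / d^2)^2)^6) · ((d^3)^6)    [power of a product]
= ((((b^4 · b^2) · a^4) / d^2)^12) · ((d^3)^6)    [power of a power]
= ((((b^4 · b^2) · a^4)^12) / ((d^2)^12)) · ((d^3)^6)    [power of a quotient]
= ((((b^4 · b^2)^12) · ((a^4)^12)) / ((d^2)^12)) · ((d^3)^6)    [power of a product]
= (((((b^4)^12) · ((b^2)^12)) · ((a^4)^12)) / ((d^2)^12)) · ((d^3)^6)    [power of a product]
= (((b^48 · ((b^2)^12)) · ((a^4)^12)) / ((d^2)^12)) · ((d^3)^6)    [power of a power]
= (((b^48 · b^24) · ((a^4)^12)) / ((d^2)^12)) · ((d^3)^6)    [power of a power]
= ((b^72 · ((a^4)^12)) / ((d^2)^12)) · ((d^3)^6)    [product of powers]
= ((b^72 · a^48) / ((d^2)^12)) · ((d^3)^6)    [power of a power]
= ((b^72 · a^48) / d^24) · ((d^3)^6)    [power of a power]
= ((b^72 · a^48) / d^24) · d^18    [power of a power]
= a^48b^72d^(-6)    [quotient of powers]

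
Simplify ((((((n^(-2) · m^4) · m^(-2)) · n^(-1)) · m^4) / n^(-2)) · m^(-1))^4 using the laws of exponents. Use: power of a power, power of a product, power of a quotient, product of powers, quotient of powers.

m^20n^(-4)

((((((n^(-2) · m^4) · m^(-2)) · n^(-1)) · m^4) / n^(-2)) · m^(-1))^4
= ((((((n^(-2) · m^4) · m^(-2)) · n^(-1)) · m^4) / n^(-2))^4) · ((m^(-1))^4)    [power of a product]
= ((((((n^(-2) · m^4) · m^(-2)) · n^(-1)) · m^4)^4) / ((n^(-2))^4)) · ((m^(-1))^4)    [power of a quotient]
= ((((((n^(-2) · m^4) · m^(-2)) · n^(-1))^4) · ((m^4)^4)) / ((n^(-2))^4)) · ((m^(-1))^4)    [power of a product]
= ((((((n^(-2) · m^4) · m^(-2))^4) · ((n^(-1))^4)) · ((m^4)^4)) / ((n^(-2))^4)) · ((m^(-1))^4)    [power of a product]
= ((((((n^(-2) · m^4)^4) · ((m^(-2))^4)) · ((n^(-1))^4)) · ((m^4)^4)) / ((n^(-2))^4)) · ((m^(-1))^4)    [power of a product]
= (((((((n^(-2))^4) · ((m^4)^4)) · ((m^(-2))^4)) · ((n^(-1))^4)) · ((m^4)^4)) / ((n^(-2))^4)) · ((m^(-1))^4)    [power of a product]
= (((((n^(-8) · ((m^4)^4)) · ((m^(-2))^4)) · ((n^(-1))^4)) · ((m^4)^4)) / ((n^(-2))^4)) · ((m^(-1))^4)    [power of a power]
= (((((n^(-8) · m^16) · ((m^(-2))^4)) · ((n^(-1))^4)) · ((m^4)^4)) / ((n^(-2))^4)) · ((m^(-1))^4)    [power of a power]
= (((((n^(-8) · m^16) · m^(-8)) · ((n^(-1))^4)) · ((m^4)^4)) / ((n^(-2))^4)) · ((m^(-1))^4)    [power of a power]
= (((((n^(-8) · m^16) · m^(-8)) · n^(-4)) · ((m^4)^4)) / ((n^(-2))^4)) · ((m^(-1))^4)    [power of a power]
= (((((n^(-8) · m^16) · m^(-8)) · n^(-4)) · m^16) / ((n^(-2))^4)) · ((m^(-1))^4)    [power of a power]
= (((((n^(-8) · m^16) · m^(-8)) · n^(-4)) · m^16) / n^(-8)) · ((m^(-1))^4)    [power of a power]
= (((((n^(-8) · m^16) · m^(-8)) · n^(-4)) · m^16) / n^(-8)) · m^(-4)    [power of a power]
= m^20n^(-4)    [quotient of powers; product of powers]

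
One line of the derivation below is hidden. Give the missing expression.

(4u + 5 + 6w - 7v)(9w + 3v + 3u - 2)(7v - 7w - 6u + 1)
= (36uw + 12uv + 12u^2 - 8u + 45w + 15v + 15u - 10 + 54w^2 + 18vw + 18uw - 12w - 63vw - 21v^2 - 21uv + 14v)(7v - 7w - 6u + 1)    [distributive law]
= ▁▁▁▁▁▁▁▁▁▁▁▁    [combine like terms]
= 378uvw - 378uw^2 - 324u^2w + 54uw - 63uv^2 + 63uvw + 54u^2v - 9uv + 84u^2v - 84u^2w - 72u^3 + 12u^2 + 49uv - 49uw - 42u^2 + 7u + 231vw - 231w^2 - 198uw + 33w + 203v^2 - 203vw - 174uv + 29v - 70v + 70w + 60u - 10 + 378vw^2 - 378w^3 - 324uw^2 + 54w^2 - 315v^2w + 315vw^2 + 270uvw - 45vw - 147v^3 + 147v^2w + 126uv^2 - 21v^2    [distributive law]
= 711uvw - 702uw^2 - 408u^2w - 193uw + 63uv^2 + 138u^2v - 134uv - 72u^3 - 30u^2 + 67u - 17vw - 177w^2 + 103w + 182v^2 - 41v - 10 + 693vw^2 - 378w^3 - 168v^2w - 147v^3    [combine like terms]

After combine like terms, the bracketed line is:

(54uw - 9uv + 12u^2 + 7u + 33w + 29v - 10 + 54w^2 - 45vw - 21v^2)(7v - 7w - 6u + 1)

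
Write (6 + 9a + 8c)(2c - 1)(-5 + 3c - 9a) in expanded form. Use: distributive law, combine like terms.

-38c - 68c² - 153ac + 30 + 99a - 90ac² - 162a²c + 81a² + 48c³

(6 + 9a + 8c)(2c - 1)(-5 + 3c - 9a)
= (12c - 6 + 18ac - 9a + 16c² - 8c)(-5 + 3c - 9a)    [distributive law]
= (4c - 6 + 18ac - 9a + 16c²)(-5 + 3c - 9a)    [combine like terms]
= -20c + 12c² - 36ac + 30 - 18c + 54a - 90ac + 54ac² - 162a²c + 45a - 27ac + 81a² - 80c² + 48c³ - 144ac²    [distributive law]
= -38c - 68c² - 153ac + 30 + 99a - 90ac² - 162a²c + 81a² + 48c³    [combine like terms]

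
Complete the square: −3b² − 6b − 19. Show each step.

−3(b + 1)² − 16

−3b² − 6b − 19
= −3(b² + 2b) − 19    [factor out -3 from the b-terms]
= −3(b² + 2b + 1 − 1) − 19    [add and subtract 1 inside the bracket]
= −3(b + 1)² + 3 − 19    [perfect-square identity]
= −3(b + 1)² − 16    [combine constants]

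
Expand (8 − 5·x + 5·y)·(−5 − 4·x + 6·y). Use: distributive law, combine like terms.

(8 − 5·x + 5·y)·(−5 − 4·x + 6·y)
= −40 − 32·x + 48·y + 25·x + 20·x^2 − 30·x·y − 25·y − 20·x·y + 30·y^2    [distributive law]
= −40 − 7·x + 23·y + 20·x^2 − 50·x·y + 30·y^2    [combine like terms]

−40 − 7·x + 23·y + 20·x^2 − 50·x·y + 30·y^2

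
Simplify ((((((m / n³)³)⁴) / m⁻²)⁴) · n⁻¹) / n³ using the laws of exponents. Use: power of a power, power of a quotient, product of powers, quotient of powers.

((((((m / n³)³)⁴) / m⁻²)⁴) · n⁻¹) / n³
= ((((((m / n³)³)⁴)⁴) / ((m⁻²)⁴)) · n⁻¹) / n³    [power of a quotient]
= (((((m / n³)³)¹⁶) / ((m⁻²)⁴)) · n⁻¹) / n³    [power of a power]
= ((((m / n³)⁴⁸) / ((m⁻²)⁴)) · n⁻¹) / n³    [power of a power]
= ((((m⁴⁸) / ((n³)⁴⁸)) / ((m⁻²)⁴)) · n⁻¹) / n³    [power of a quotient]
= (((m⁴⁸ / n¹⁴⁴) / ((m⁻²)⁴)) · n⁻¹) / n³    [power of a power]
= (((m⁴⁸ / n¹⁴⁴) / m⁻⁸) · n⁻¹) / n³    [power of a power]
= m⁵⁶n⁻¹⁴⁸    [quotient of powers; product of powers]

m⁵⁶n⁻¹⁴⁸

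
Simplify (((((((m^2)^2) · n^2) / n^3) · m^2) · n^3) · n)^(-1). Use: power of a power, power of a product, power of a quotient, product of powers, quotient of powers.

(((((((m^2)^2) · n^2) / n^3) · m^2) · n^3) · n)^(-1)
= (((((((m^2)^2) · n^2) / n^3) · m^2) · n^3)^(-1)) · (n^(-1))    [power of a product]
= (((((((m^2)^2) · n^2) / n^3) · m^2)^(-1)) · ((n^3)^(-1))) · (n^(-1))    [power of a product]
= (((((((m^2)^2) · n^2) / n^3)^(-1)) · ((m^2)^(-1))) · ((n^3)^(-1))) · (n^(-1))    [power of a product]
= (((((((m^2)^2) · n^2)^(-1)) / ((n^3)^(-1))) · ((m^2)^(-1))) · ((n^3)^(-1))) · (n^(-1))    [power of a quotient]
= (((((((m^2)^2)^(-1)) · ((n^2)^(-1))) / ((n^3)^(-1))) · ((m^2)^(-1))) · ((n^3)^(-1))) · (n^(-1))    [power of a product]
= ((((((m^2)^(-2)) · ((n^2)^(-1))) / ((n^3)^(-1))) · ((m^2)^(-1))) · ((n^3)^(-1))) · (n^(-1))    [power of a power]
= ((((m^(-4) · ((n^2)^(-1))) / ((n^3)^(-1))) · ((m^2)^(-1))) · ((n^3)^(-1))) · (n^(-1))    [power of a power]
= ((((m^(-4) · n^(-2)) / ((n^3)^(-1))) · ((m^2)^(-1))) · ((n^3)^(-1))) · (n^(-1))    [power of a power]
= ((((m^(-4) · n^(-2)) / n^(-3)) · ((m^2)^(-1))) · ((n^3)^(-1))) · (n^(-1))    [power of a power]
= ((((m^(-4) · n^(-2)) / n^(-3)) · m^(-2)) · ((n^3)^(-1))) · (n^(-1))    [power of a power]
= ((((m^(-4) · n^(-2)) / n^(-3)) · m^(-2)) · n^(-3)) · (n^(-1))    [power of a power]
= m^(-6)·n^(-3)    [quotient of powers; product of powers]

m^(-6)·n^(-3)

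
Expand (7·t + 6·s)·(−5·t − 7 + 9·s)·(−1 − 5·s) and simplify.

(7·t + 6·s)·(−5·t − 7 + 9·s)·(−1 − 5·s)
= (−35·t² − 49·t + 63·s·t − 30·s·t − 42·s + 54·s²)·(−1 − 5·s)    [distributive law]
= (−35·t² − 49·t + 33·s·t − 42·s + 54·s²)·(−1 − 5·s)    [combine like terms]
= 35·t² + 175·s·t² + 49·t + 245·s·t − 33·s·t − 165·s²·t + 42·s + 210·s² − 54·s² − 270·s³    [distributive law]
= 35·t² + 175·s·t² + 49·t + 212·s·t − 165·s²·t + 42·s + 156·s² − 270·s³    [combine like terms]

35·t² + 175·s·t² + 49·t + 212·s·t − 165·s²·t + 42·s + 156·s² − 270·s³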